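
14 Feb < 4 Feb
False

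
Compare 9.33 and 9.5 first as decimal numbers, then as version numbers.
As decimals: 9.33 < 9.5. As versions: v9.33 > v9.5 (minor version 33 > 5).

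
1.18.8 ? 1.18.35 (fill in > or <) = <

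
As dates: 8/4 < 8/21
True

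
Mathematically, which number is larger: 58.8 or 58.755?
58.8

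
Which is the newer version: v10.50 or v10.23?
v10.50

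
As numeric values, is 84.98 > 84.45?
True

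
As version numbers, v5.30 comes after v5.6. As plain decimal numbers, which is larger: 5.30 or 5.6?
5.6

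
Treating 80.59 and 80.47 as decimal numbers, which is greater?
80.59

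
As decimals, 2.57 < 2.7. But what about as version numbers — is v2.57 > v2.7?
True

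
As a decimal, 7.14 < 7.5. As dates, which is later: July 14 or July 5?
July 14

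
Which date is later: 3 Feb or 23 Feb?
23 Feb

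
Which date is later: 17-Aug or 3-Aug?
17-Aug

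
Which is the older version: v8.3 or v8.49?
v8.3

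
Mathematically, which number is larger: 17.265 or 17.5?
17.5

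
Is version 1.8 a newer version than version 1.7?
Yes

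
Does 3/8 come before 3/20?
Yes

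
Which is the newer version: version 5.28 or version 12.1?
version 12.1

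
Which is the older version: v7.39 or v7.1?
v7.1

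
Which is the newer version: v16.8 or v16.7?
v16.8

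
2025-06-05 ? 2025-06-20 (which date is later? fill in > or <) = <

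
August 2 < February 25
False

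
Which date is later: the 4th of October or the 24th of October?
the 24th of October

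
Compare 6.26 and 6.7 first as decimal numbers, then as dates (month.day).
As decimals: 6.26 < 6.7. As dates: 6/26 is later than 6/7 (day 26 > day 7).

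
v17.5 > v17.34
False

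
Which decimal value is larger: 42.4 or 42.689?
42.689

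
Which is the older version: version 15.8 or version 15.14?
version 15.8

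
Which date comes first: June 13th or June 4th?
June 4th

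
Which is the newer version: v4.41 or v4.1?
v4.41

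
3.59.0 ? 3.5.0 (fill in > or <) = >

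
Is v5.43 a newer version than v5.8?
Yes. Version numbers are compared segment by segment as integers, not as decimals: minor version 43 > 8, so v5.43 > v5.8 (even though the decimal 5.43 < 5.8).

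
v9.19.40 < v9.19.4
False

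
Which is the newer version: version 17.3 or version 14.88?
version 17.3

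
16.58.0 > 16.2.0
True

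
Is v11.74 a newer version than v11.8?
Yes. Version numbers are compared segment by segment as integers, not as decimals: minor version 74 > 8, so v11.74 > v11.8 (even though the decimal 11.74 < 11.8).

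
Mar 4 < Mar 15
True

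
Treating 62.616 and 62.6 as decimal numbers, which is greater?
62.616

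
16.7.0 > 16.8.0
False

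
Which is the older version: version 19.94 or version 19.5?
version 19.5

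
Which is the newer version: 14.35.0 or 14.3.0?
14.35.0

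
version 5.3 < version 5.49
True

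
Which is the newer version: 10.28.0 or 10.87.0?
10.87.0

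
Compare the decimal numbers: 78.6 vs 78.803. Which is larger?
78.803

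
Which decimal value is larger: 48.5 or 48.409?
48.5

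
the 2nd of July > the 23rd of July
False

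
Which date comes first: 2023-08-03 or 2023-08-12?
2023-08-03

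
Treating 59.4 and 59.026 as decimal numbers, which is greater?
59.4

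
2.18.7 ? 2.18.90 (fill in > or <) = <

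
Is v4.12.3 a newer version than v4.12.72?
No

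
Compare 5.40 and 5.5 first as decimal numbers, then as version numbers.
As decimals: 5.40 < 5.5. As versions: v5.40 > v5.5 (minor version 40 > 5).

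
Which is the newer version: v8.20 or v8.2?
v8.20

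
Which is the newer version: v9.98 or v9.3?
v9.98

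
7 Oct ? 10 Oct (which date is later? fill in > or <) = <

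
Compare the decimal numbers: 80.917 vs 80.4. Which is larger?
80.917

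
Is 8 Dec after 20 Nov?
Yes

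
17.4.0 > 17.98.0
False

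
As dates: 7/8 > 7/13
False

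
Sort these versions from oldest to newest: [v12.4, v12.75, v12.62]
[v12.4, v12.62, v12.75]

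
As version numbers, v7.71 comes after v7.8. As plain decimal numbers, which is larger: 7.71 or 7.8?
7.8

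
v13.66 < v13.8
False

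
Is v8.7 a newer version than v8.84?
No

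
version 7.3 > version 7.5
False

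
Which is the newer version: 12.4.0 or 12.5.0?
12.5.0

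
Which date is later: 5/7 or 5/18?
5/18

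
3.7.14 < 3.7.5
False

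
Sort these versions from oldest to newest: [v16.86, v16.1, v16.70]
[v16.1, v16.70, v16.86]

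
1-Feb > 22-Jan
True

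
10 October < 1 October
False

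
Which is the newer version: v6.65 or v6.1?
v6.65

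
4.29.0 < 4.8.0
False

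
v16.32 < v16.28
False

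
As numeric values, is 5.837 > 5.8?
True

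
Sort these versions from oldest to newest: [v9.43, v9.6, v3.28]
[v3.28, v9.6, v9.43]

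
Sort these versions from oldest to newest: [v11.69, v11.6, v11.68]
[v11.6, v11.68, v11.69]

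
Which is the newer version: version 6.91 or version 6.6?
version 6.91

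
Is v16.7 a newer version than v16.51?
No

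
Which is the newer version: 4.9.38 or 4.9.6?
4.9.38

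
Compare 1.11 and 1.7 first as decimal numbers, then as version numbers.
As decimals: 1.11 < 1.7. As versions: v1.11 > v1.7 (minor version 11 > 7).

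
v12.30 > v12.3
True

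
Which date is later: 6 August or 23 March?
6 August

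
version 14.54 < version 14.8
False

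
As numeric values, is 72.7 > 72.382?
True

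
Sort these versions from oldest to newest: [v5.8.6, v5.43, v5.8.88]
[v5.8.6, v5.8.88, v5.43]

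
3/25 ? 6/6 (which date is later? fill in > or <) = <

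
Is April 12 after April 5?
Yes. Day 12 comes after day 5 in April — this is a date comparison, not a decimal one (the decimal 4.12 would be smaller than 4.5).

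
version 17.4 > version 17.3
True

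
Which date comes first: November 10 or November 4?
November 4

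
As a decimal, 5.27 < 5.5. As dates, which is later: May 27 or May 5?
May 27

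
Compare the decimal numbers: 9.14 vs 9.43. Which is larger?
9.43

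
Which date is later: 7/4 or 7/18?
7/18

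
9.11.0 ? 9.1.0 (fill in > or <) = >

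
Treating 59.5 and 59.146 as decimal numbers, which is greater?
59.5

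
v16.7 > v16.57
False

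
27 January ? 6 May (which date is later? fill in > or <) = <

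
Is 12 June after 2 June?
Yes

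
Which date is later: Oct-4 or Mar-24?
Oct-4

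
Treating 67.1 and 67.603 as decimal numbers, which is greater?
67.603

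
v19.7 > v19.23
False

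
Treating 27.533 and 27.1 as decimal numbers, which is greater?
27.533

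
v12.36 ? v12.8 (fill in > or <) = >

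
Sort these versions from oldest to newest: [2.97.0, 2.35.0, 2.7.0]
[2.7.0, 2.35.0, 2.97.0]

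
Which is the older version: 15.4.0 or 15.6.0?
15.4.0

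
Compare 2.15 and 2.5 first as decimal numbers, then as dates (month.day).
As decimals: 2.15 < 2.5. As dates: 2/15 is later than 2/5 (day 15 > day 5).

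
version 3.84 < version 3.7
False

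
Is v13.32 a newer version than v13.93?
No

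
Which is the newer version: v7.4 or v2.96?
v7.4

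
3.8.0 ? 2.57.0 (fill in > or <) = >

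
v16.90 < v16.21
False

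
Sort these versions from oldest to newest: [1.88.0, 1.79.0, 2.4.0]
[1.79.0, 1.88.0, 2.4.0]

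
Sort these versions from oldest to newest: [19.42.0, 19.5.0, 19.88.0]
[19.5.0, 19.42.0, 19.88.0]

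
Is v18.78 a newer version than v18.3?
Yes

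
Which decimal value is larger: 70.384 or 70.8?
70.8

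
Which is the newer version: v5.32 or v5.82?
v5.82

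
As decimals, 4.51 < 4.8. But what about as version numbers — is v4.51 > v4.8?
True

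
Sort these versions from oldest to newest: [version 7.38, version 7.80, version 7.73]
[version 7.38, version 7.73, version 7.80]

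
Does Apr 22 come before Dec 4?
Yes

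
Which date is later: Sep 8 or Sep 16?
Sep 16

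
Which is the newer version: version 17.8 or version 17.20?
version 17.20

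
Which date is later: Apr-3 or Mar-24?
Apr-3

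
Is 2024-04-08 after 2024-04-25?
No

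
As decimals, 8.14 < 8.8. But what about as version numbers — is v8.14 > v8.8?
True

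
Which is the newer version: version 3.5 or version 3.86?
version 3.86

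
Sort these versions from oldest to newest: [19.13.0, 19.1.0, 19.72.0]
[19.1.0, 19.13.0, 19.72.0]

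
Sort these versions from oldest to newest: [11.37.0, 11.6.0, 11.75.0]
[11.6.0, 11.37.0, 11.75.0]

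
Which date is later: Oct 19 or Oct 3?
Oct 19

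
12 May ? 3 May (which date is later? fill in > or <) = >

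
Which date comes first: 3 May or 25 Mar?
25 Mar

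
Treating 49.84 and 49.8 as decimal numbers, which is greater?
49.84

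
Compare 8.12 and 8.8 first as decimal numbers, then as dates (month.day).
As decimals: 8.12 < 8.8. As dates: 8/12 is later than 8/8 (day 12 > day 8).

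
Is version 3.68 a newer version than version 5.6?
No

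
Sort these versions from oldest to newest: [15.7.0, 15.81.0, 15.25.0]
[15.7.0, 15.25.0, 15.81.0]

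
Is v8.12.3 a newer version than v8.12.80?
No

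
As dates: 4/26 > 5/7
False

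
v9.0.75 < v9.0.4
False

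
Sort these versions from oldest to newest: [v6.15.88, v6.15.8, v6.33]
[v6.15.8, v6.15.88, v6.33]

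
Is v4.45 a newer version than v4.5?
Yes. Version numbers are compared segment by segment as integers, not as decimals: minor version 45 > 5, so v4.45 > v4.5 (even though the decimal 4.45 < 4.5).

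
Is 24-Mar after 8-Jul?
No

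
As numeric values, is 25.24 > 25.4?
False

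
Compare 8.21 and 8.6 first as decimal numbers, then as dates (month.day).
As decimals: 8.21 < 8.6. As dates: 8/21 is later than 8/6 (day 21 > day 6).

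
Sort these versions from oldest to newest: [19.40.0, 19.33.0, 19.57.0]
[19.33.0, 19.40.0, 19.57.0]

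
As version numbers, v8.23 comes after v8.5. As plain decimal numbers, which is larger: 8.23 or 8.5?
8.5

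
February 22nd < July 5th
True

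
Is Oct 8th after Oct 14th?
No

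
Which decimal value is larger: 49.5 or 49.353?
49.5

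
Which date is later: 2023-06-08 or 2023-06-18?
2023-06-18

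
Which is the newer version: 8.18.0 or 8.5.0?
8.18.0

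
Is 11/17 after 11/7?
Yes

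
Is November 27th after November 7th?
Yes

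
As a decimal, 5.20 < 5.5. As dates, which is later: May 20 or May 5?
May 20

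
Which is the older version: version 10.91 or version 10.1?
version 10.1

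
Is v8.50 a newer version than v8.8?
Yes. Version numbers are compared segment by segment as integers, not as decimals: minor version 50 > 8, so v8.50 > v8.8 (even though the decimal 8.50 < 8.8).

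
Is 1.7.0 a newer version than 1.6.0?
Yes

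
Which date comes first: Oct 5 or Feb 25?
Feb 25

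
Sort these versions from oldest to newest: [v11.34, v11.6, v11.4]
[v11.4, v11.6, v11.34]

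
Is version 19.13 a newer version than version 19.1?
Yes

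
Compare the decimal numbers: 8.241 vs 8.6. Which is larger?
8.6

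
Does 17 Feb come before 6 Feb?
No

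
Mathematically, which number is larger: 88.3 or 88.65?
88.65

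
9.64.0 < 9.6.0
False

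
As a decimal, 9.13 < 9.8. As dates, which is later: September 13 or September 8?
September 13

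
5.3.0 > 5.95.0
False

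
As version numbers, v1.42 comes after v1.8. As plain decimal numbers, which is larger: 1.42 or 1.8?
1.8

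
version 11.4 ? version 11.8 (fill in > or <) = <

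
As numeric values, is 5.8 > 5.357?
True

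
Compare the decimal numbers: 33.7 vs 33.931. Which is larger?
33.931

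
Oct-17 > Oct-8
True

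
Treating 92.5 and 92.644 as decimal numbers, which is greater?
92.644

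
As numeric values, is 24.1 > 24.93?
False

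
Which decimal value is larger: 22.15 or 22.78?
22.78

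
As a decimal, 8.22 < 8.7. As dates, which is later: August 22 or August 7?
August 22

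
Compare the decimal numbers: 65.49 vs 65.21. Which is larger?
65.49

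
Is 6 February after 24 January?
Yes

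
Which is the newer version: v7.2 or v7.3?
v7.3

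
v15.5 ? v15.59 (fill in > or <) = <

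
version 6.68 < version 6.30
False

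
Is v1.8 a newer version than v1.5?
Yes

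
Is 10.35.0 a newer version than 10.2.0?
Yes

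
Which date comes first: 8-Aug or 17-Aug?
8-Aug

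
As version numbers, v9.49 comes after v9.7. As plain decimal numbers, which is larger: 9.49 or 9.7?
9.7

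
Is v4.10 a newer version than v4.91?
No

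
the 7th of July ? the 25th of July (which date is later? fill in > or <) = <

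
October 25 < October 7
False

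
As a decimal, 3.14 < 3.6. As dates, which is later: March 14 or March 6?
March 14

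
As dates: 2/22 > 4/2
False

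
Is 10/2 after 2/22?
Yes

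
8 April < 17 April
True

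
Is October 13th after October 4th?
Yes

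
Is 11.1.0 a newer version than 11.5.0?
No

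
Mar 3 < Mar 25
True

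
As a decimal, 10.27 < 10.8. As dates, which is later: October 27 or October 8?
October 27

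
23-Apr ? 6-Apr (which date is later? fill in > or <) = >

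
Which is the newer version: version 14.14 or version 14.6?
version 14.14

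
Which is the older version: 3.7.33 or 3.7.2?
3.7.2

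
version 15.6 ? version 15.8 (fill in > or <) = <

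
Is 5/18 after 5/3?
Yes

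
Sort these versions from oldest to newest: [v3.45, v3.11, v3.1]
[v3.1, v3.11, v3.45]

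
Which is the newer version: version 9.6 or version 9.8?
version 9.8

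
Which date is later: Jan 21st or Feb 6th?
Feb 6th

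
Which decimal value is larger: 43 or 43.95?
43.95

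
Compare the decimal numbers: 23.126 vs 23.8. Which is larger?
23.8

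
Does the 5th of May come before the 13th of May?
Yes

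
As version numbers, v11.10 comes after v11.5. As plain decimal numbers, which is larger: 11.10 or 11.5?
11.5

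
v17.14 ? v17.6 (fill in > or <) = >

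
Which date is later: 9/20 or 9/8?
9/20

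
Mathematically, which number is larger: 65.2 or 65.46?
65.46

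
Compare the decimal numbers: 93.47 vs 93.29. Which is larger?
93.47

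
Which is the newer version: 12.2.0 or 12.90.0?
12.90.0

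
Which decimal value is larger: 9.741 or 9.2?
9.741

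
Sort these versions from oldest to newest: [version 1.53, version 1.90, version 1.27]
[version 1.27, version 1.53, version 1.90]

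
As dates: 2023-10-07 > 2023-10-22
False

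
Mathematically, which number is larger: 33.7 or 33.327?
33.7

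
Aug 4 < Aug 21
True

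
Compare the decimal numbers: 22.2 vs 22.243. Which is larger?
22.243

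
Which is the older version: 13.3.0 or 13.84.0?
13.3.0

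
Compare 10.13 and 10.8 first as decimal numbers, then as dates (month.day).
As decimals: 10.13 < 10.8. As dates: 10/13 is later than 10/8 (day 13 > day 8).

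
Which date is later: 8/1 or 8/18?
8/18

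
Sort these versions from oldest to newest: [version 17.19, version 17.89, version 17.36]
[version 17.19, version 17.36, version 17.89]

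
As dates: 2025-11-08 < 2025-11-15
True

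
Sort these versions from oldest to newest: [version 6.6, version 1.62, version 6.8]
[version 1.62, version 6.6, version 6.8]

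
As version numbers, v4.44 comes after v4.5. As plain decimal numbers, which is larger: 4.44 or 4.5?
4.5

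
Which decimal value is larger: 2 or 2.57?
2.57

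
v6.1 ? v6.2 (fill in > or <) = <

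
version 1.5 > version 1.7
False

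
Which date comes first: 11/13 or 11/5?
11/5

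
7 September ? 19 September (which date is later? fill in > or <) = <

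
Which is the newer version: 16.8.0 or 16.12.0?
16.12.0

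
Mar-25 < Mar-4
False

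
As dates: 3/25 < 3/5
False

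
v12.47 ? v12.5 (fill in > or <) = >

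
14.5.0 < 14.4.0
False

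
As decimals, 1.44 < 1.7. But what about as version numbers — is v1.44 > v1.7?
True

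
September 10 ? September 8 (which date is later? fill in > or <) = >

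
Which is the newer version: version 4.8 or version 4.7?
version 4.8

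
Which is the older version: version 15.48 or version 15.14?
version 15.14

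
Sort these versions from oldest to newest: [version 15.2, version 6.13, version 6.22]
[version 6.13, version 6.22, version 15.2]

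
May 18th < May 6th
False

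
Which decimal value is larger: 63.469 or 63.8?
63.8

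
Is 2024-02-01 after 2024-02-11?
No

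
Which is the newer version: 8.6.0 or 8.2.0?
8.6.0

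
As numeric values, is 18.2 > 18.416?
False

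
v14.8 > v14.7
True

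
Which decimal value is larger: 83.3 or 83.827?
83.827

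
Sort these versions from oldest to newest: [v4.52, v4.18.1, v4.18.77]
[v4.18.1, v4.18.77, v4.52]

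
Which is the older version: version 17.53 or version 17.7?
version 17.7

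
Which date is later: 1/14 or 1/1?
1/14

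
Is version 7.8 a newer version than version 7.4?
Yes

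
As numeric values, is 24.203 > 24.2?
True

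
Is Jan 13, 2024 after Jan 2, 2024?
Yes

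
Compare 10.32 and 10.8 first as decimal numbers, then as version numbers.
As decimals: 10.32 < 10.8. As versions: v10.32 > v10.8 (minor version 32 > 8).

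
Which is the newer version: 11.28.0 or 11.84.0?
11.84.0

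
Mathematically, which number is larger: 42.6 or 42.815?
42.815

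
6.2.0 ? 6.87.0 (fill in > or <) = <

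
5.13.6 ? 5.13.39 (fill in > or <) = <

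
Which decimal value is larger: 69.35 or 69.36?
69.36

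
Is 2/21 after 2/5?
Yes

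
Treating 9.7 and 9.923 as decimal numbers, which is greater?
9.923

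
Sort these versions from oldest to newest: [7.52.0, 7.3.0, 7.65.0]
[7.3.0, 7.52.0, 7.65.0]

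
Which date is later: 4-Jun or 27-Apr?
4-Jun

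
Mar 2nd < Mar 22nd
True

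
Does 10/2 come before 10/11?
Yes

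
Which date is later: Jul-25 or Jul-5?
Jul-25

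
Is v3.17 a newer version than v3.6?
Yes. Version numbers are compared segment by segment as integers, not as decimals: minor version 17 > 6, so v3.17 > v3.6 (even though the decimal 3.17 < 3.6).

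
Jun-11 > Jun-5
True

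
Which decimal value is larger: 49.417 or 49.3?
49.417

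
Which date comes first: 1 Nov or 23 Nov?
1 Nov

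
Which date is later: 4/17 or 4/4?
4/17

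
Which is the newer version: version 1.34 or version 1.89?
version 1.89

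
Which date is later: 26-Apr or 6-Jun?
6-Jun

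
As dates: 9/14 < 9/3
False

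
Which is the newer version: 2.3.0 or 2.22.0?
2.22.0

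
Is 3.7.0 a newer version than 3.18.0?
No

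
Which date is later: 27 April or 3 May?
3 May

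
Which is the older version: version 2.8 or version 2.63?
version 2.8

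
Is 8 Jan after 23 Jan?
No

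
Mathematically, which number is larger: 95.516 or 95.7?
95.7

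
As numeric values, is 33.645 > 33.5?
True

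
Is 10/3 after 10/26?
No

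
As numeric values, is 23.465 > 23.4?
True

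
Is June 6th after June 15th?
No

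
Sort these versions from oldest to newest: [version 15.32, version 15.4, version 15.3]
[version 15.3, version 15.4, version 15.32]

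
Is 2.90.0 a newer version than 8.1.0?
No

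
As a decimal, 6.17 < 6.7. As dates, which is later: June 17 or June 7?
June 17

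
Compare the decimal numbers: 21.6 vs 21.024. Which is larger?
21.6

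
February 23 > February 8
True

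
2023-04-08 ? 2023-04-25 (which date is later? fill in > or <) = <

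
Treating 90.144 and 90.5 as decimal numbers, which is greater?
90.5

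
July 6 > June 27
True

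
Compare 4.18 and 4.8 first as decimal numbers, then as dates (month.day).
As decimals: 4.18 < 4.8. As dates: 4/18 is later than 4/8 (day 18 > day 8).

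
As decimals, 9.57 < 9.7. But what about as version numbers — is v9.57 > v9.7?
True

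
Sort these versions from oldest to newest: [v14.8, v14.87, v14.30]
[v14.8, v14.30, v14.87]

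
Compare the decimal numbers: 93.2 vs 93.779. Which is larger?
93.779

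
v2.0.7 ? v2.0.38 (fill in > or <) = <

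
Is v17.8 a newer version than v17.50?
No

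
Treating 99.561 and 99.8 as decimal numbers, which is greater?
99.8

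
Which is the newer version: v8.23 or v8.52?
v8.52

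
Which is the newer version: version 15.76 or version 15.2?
version 15.76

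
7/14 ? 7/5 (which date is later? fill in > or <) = >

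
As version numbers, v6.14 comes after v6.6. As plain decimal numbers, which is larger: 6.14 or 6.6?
6.6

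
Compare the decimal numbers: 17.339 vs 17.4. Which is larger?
17.4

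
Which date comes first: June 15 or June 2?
June 2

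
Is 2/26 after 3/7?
No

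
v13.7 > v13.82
False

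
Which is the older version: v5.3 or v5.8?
v5.3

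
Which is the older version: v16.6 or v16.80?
v16.6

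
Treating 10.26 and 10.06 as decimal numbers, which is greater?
10.26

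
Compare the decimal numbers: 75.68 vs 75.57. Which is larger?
75.68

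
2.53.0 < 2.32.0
False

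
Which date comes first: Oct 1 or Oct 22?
Oct 1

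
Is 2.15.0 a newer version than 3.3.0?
No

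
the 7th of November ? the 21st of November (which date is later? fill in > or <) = <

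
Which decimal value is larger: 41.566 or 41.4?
41.566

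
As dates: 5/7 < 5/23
True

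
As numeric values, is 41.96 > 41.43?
True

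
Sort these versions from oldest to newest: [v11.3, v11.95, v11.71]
[v11.3, v11.71, v11.95]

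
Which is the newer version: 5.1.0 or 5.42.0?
5.42.0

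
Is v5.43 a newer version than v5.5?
Yes. Version numbers are compared segment by segment as integers, not as decimals: minor version 43 > 5, so v5.43 > v5.5 (even though the decimal 5.43 < 5.5).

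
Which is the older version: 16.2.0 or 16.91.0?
16.2.0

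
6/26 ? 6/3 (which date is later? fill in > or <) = >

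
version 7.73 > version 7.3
True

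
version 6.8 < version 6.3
False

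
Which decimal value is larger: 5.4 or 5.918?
5.918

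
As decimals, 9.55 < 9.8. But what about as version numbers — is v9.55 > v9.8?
True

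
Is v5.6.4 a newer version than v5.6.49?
No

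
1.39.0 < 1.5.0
False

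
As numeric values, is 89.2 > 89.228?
False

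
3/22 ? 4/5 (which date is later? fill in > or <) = <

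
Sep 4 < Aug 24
False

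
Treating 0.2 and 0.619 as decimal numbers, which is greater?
0.619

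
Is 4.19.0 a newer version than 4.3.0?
Yes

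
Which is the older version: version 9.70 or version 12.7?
version 9.70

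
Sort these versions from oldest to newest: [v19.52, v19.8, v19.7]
[v19.7, v19.8, v19.52]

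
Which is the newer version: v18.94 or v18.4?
v18.94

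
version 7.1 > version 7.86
False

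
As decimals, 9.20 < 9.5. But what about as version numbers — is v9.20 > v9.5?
True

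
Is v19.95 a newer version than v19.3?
Yes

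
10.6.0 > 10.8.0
False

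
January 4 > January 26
False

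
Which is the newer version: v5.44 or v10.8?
v10.8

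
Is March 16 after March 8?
Yes. Day 16 comes after day 8 in March — this is a date comparison, not a decimal one (the decimal 3.16 would be smaller than 3.8).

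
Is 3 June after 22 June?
No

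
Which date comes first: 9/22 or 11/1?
9/22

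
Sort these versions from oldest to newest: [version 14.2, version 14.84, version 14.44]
[version 14.2, version 14.44, version 14.84]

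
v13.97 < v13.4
False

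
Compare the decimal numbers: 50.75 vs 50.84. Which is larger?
50.84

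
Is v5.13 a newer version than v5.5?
Yes. Version numbers are compared segment by segment as integers, not as decimals: minor version 13 > 5, so v5.13 > v5.5 (even though the decimal 5.13 < 5.5).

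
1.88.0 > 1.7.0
True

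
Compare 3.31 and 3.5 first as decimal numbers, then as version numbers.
As decimals: 3.31 < 3.5. As versions: v3.31 > v3.5 (minor version 31 > 5).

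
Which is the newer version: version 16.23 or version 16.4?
version 16.23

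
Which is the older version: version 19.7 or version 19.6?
version 19.6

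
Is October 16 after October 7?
Yes. Day 16 comes after day 7 in October — this is a date comparison, not a decimal one (the decimal 10.16 would be smaller than 10.7).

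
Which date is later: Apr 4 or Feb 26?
Apr 4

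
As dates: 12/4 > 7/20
True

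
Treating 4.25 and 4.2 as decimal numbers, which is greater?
4.25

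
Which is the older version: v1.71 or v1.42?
v1.42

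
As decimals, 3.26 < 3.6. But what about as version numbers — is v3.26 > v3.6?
True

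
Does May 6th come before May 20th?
Yes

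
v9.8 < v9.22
True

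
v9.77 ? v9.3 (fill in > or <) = >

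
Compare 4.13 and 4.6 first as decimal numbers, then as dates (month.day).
As decimals: 4.13 < 4.6. As dates: 4/13 is later than 4/6 (day 13 > day 6).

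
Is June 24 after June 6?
Yes. Day 24 comes after day 6 in June — this is a date comparison, not a decimal one (the decimal 6.24 would be smaller than 6.6).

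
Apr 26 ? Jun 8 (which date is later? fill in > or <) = <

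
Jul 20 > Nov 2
False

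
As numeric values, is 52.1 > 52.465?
False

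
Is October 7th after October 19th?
No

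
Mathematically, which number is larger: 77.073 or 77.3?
77.3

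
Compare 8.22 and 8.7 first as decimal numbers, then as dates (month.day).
As decimals: 8.22 < 8.7. As dates: 8/22 is later than 8/7 (day 22 > day 7).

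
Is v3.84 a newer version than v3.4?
Yes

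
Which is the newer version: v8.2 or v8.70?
v8.70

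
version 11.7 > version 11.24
False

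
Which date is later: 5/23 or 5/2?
5/23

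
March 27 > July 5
False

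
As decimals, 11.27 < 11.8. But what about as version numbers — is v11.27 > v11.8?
True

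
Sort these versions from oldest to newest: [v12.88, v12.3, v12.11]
[v12.3, v12.11, v12.88]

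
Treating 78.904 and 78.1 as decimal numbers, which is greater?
78.904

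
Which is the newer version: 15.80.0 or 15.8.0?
15.80.0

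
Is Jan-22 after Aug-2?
No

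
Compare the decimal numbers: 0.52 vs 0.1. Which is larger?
0.52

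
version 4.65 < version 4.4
False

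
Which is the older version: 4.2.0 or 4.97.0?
4.2.0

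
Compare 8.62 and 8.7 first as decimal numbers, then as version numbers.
As decimals: 8.62 < 8.7. As versions: v8.62 > v8.7 (minor version 62 > 7).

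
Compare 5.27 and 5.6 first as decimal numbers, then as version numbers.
As decimals: 5.27 < 5.6. As versions: v5.27 > v5.6 (minor version 27 > 6).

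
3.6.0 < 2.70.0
False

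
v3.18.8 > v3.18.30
False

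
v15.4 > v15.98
False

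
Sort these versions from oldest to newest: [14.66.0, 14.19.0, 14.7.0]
[14.7.0, 14.19.0, 14.66.0]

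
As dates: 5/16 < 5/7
False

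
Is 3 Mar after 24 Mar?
No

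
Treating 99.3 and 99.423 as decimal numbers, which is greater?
99.423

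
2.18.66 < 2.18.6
False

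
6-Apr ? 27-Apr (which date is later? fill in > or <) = <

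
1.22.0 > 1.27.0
False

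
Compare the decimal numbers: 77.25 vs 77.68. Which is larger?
77.68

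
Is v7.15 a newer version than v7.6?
Yes. Version numbers are compared segment by segment as integers, not as decimals: minor version 15 > 6, so v7.15 > v7.6 (even though the decimal 7.15 < 7.6).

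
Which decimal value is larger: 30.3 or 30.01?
30.3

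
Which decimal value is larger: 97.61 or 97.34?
97.61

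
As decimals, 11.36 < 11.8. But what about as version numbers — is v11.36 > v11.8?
True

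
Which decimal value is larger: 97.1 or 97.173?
97.173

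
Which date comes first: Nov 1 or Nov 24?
Nov 1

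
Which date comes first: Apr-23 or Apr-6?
Apr-6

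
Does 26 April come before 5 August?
Yes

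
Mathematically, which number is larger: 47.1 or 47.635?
47.635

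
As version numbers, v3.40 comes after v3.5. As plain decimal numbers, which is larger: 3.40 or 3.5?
3.5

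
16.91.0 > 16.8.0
True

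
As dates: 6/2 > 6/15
False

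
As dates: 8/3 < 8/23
True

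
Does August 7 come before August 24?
Yes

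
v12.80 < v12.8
False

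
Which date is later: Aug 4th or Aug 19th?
Aug 19th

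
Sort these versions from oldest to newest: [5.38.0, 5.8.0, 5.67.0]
[5.8.0, 5.38.0, 5.67.0]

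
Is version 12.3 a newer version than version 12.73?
No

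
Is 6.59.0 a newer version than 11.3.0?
No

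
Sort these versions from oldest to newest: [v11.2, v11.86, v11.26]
[v11.2, v11.26, v11.86]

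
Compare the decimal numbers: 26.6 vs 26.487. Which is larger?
26.6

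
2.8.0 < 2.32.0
True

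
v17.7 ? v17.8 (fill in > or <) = <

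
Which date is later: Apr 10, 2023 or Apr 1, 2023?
Apr 10, 2023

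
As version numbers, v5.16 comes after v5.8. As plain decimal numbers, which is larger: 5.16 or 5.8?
5.8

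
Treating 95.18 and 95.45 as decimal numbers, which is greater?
95.45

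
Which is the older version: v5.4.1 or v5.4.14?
v5.4.1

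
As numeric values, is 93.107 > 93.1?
True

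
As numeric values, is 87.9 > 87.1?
True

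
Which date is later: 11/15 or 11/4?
11/15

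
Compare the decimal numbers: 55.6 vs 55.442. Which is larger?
55.6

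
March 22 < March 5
False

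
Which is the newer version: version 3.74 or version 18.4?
version 18.4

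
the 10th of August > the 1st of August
True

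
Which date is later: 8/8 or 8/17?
8/17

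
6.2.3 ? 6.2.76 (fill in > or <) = <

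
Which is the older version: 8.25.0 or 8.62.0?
8.25.0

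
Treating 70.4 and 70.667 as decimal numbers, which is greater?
70.667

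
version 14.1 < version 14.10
True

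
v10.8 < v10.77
True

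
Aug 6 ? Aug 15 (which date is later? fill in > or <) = <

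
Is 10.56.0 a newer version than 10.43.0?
Yes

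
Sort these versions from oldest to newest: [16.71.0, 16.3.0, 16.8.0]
[16.3.0, 16.8.0, 16.71.0]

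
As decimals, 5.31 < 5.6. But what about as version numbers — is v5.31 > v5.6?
True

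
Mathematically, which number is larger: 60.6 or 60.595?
60.6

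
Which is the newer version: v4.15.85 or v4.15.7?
v4.15.85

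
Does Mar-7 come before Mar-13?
Yes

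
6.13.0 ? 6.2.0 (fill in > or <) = >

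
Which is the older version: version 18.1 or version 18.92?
version 18.1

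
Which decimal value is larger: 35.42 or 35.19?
35.42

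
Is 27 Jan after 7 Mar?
No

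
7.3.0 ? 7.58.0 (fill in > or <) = <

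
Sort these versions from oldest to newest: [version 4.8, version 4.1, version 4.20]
[version 4.1, version 4.8, version 4.20]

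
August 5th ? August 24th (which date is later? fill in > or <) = <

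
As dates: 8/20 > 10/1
False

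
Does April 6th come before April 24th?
Yes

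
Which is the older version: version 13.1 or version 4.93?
version 4.93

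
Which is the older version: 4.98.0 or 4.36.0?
4.36.0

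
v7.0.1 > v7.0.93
False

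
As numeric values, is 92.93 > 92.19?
True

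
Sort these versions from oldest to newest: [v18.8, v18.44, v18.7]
[v18.7, v18.8, v18.44]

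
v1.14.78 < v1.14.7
False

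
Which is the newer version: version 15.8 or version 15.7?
version 15.8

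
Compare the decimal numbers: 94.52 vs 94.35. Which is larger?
94.52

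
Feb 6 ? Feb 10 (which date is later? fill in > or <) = <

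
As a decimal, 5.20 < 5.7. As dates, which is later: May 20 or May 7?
May 20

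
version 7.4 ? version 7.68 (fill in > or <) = <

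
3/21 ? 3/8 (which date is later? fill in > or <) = >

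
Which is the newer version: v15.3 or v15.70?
v15.70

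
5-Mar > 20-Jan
True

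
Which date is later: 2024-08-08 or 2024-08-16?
2024-08-16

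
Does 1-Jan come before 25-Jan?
Yes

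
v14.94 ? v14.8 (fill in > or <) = >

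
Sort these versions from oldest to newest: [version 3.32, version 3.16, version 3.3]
[version 3.3, version 3.16, version 3.32]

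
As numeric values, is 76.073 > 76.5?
False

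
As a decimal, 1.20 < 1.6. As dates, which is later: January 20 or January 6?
January 20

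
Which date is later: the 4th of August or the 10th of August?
the 10th of August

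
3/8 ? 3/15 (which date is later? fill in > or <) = <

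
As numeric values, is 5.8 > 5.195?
True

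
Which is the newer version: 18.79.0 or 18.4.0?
18.79.0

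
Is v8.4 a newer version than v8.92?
No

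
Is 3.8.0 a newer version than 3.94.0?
No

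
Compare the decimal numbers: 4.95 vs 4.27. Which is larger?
4.95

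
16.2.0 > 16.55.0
False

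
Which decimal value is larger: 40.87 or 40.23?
40.87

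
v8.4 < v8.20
True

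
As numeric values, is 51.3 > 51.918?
False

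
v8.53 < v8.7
False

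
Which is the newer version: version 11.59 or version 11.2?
version 11.59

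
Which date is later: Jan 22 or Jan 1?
Jan 22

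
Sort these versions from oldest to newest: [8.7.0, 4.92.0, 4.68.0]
[4.68.0, 4.92.0, 8.7.0]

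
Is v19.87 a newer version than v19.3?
Yes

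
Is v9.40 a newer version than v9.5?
Yes. Version numbers are compared segment by segment as integers, not as decimals: minor version 40 > 5, so v9.40 > v9.5 (even though the decimal 9.40 < 9.5).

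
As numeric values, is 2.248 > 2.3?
False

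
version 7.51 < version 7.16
False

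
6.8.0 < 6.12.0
True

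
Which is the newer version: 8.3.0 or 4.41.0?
8.3.0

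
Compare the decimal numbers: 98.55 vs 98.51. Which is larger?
98.55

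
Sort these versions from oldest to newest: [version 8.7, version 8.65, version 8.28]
[version 8.7, version 8.28, version 8.65]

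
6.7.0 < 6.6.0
False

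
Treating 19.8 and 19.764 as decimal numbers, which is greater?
19.8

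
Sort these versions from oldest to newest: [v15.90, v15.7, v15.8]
[v15.7, v15.8, v15.90]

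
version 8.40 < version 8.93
True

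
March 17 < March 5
False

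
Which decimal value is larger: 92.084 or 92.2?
92.2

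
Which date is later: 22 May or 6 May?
22 May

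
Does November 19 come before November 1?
No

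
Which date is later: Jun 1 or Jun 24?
Jun 24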